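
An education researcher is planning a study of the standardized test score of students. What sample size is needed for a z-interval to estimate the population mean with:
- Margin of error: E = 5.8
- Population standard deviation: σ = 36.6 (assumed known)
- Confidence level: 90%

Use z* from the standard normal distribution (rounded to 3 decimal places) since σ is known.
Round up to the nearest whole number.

Using z* since population σ is known (z-interval formula).

For 90% confidence, z* = 1.645 (from standard normal table)

Sample size formula for z-interval: n = (z*σ/E)²

n = (1.645 × 36.6 / 5.8)²
  = (10.380517)²
  = 107.7551

Round up to the nearest whole number: n = 108

108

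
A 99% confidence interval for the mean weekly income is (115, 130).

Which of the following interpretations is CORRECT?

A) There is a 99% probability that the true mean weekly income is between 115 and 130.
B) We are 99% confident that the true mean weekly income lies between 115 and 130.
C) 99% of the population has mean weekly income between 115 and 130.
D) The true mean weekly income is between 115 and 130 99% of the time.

A confidence interval represents our confidence in the procedure, not a probability statement about the parameter.

Key concept: If we repeated this sampling process many times and computed a 99% CI each time, about 99% of those intervals would contain the true population parameter.

For this specific interval (115, 130):
- Midpoint (point estimate): 122.5
- Margin of error: 7.5

The correct interpretation is the one stating confidence that the true parameter lies in the interval — option B.

B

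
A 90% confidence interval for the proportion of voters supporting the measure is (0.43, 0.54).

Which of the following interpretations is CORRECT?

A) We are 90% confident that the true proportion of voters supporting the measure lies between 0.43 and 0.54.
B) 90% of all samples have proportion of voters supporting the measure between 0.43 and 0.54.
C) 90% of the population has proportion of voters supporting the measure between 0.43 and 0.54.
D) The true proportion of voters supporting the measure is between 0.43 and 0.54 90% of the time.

A confidence interval represents our confidence in the procedure, not a probability statement about the parameter.

Key concept: If we repeated this sampling process many times and computed a 90% CI each time, about 90% of those intervals would contain the true population parameter.

For this specific interval (0.43, 0.54):
- Midpoint (point estimate): 0.485
- Margin of error: 0.055

The correct interpretation is the one stating confidence that the true parameter lies in the interval — option A.

A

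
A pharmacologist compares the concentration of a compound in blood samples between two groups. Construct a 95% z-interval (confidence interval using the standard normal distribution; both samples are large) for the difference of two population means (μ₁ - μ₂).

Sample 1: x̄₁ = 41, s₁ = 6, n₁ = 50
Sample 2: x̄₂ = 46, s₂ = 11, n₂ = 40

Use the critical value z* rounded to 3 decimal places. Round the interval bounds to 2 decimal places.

Both samples are large (n₁ = 50 ≥ 30, n₂ = 40 ≥ 30), so a z-interval for the difference of means applies.

Point estimate: x̄₁ - x̄₂ = 41 - 46 = -5

Standard error: SE = √(s₁²/n₁ + s₂²/n₂)
= √(6²/50 + 11²/40)
= √(0.720000 + 3.025000)
= 1.935200

For 95% confidence, z* = 1.96 (from standard normal table)
Margin of error: E = z* × SE = 1.96 × 1.935200 = 3.7930

Z-interval: (x̄₁ - x̄₂) ± E = -5 ± 3.7930 = (-8.7930, -1.2070)

Rounded to 2 decimal places:

(-8.79, -1.21)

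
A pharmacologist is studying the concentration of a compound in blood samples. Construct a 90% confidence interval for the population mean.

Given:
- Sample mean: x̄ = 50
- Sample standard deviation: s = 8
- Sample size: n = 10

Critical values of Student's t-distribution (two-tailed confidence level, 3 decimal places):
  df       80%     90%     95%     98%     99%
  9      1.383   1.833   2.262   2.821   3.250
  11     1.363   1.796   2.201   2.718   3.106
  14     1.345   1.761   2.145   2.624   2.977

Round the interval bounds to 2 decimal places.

The population standard deviation σ is unknown (only the sample standard deviation s is given), so use a t-interval with df = n - 1 = 10 - 1 = 9.

For 90% confidence with df = 9, t* = 1.833 (from t-table)

Standard error: SE = s/√n = 8/√10 = 2.529822

Margin of error: E = t* × SE = 1.833 × 2.529822 = 4.6372

T-interval: x̄ ± E = 50 ± 4.6372 = (45.3628, 54.6372)

Rounded to 2 decimal places:

(45.36, 54.64)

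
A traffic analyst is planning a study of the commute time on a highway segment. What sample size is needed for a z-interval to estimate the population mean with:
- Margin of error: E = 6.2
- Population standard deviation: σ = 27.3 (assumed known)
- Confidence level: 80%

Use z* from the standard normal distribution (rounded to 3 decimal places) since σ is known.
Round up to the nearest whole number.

Using z* since population σ is known (z-interval formula).

For 80% confidence, z* = 1.282 (from standard normal table)

Sample size formula for z-interval: n = (z*σ/E)²

n = (1.282 × 27.3 / 6.2)²
  = (5.644935)²
  = 31.8653

Round up to the nearest whole number: n = 32

32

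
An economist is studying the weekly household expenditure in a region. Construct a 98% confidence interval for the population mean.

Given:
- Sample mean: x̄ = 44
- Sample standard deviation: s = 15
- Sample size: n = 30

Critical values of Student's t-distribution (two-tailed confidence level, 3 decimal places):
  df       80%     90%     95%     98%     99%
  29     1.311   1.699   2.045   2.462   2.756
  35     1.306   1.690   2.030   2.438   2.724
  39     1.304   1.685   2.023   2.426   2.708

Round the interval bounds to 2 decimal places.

The population standard deviation σ is unknown (only the sample standard deviation s is given), so use a t-interval with df = n - 1 = 30 - 1 = 29.

For 98% confidence with df = 29, t* = 2.462 (from t-table)

Standard error: SE = s/√n = 15/√30 = 2.738613

Margin of error: E = t* × SE = 2.462 × 2.738613 = 6.7425

T-interval: x̄ ± E = 44 ± 6.7425 = (37.2575, 50.7425)

Rounded to 2 decimal places:

(37.26, 50.74)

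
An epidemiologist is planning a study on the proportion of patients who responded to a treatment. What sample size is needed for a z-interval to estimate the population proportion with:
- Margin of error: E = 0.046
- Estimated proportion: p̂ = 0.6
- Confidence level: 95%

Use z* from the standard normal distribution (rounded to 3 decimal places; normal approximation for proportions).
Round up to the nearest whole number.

Using z* for proportion z-interval (normal approximation).

For 95% confidence, z* = 1.96 (from standard normal table)

Sample size formula for proportion z-interval: n = z*²p̂(1-p̂)/E²

n = 1.96² × 0.6 × 0.4 / 0.046²
  = 3.8416 × 0.24 / 0.002116
  = 435.7202

Round up to the nearest whole number: n = 436

436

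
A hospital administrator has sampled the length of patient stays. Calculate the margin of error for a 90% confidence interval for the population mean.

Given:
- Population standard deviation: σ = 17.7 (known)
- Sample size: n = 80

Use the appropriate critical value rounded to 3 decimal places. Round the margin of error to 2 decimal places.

The population standard deviation σ is known, so use the z-interval margin of error formula.

For 90% confidence, z* = 1.645 (from standard normal table)

Margin of error formula for z-interval: E = z* × σ/√n

E = 1.645 × 17.7/√80
  = 1.645 × 1.978920
  = 3.2553

Rounded to 2 decimal places:

3.26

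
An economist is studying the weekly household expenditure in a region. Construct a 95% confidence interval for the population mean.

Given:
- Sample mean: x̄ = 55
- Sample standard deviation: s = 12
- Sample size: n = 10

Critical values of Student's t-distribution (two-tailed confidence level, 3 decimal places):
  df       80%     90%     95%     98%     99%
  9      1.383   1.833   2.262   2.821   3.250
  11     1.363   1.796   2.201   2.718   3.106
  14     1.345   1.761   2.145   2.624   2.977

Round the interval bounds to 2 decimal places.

The population standard deviation σ is unknown (only the sample standard deviation s is given), so use a t-interval with df = n - 1 = 10 - 1 = 9.

For 95% confidence with df = 9, t* = 2.262 (from t-table)

Standard error: SE = s/√n = 12/√10 = 3.794733

Margin of error: E = t* × SE = 2.262 × 3.794733 = 8.5837

T-interval: x̄ ± E = 55 ± 8.5837 = (46.4163, 63.5837)

Rounded to 2 decimal places:

(46.42, 63.58)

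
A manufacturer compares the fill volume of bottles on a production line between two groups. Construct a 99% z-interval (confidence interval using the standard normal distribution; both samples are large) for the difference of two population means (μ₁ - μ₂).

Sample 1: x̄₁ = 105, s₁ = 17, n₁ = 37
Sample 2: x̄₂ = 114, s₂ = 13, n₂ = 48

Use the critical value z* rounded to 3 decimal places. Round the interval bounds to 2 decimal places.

Both samples are large (n₁ = 37 ≥ 30, n₂ = 48 ≥ 30), so a z-interval for the difference of means applies.

Point estimate: x̄₁ - x̄₂ = 105 - 114 = -9

Standard error: SE = √(s₁²/n₁ + s₂²/n₂)
= √(17²/37 + 13²/48)
= √(7.810811 + 3.520833)
= 3.366251

For 99% confidence, z* = 2.576 (from standard normal table)
Margin of error: E = z* × SE = 2.576 × 3.366251 = 8.6715

Z-interval: (x̄₁ - x̄₂) ± E = -9 ± 8.6715 = (-17.6715, -0.3285)

Rounded to 2 decimal places:

(-17.67, -0.33)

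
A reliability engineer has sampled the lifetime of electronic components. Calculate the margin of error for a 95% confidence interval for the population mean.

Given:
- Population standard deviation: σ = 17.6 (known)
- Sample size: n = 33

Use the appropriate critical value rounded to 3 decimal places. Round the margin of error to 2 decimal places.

The population standard deviation σ is known, so use the z-interval margin of error formula.

For 95% confidence, z* = 1.96 (from standard normal table)

Margin of error formula for z-interval: E = z* × σ/√n

E = 1.96 × 17.6/√33
  = 1.96 × 3.0637667
  = 6.00498

Rounded to 2 decimal places:

6.00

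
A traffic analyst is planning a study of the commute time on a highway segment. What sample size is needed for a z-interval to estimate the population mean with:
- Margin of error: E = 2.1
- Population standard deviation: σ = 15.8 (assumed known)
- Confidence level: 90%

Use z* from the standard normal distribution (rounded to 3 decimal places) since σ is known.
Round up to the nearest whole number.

Using z* since population σ is known (z-interval formula).

For 90% confidence, z* = 1.645 (from standard normal table)

Sample size formula for z-interval: n = (z*σ/E)²

n = (1.645 × 15.8 / 2.1)²
  = (12.376667)²
  = 153.1819

Round up to the nearest whole number: n = 154

154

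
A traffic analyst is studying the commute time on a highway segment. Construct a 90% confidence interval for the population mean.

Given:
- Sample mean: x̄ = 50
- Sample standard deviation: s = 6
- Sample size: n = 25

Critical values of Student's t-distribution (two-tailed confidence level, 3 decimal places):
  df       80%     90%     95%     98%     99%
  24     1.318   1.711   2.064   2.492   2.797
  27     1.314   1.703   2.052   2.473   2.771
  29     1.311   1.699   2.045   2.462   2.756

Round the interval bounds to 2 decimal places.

The population standard deviation σ is unknown (only the sample standard deviation s is given), so use a t-interval with df = n - 1 = 25 - 1 = 24.

For 90% confidence with df = 24, t* = 1.711 (from t-table)

Standard error: SE = s/√n = 6/√25 = 1.200000

Margin of error: E = t* × SE = 1.711 × 1.200000 = 2.0532

T-interval: x̄ ± E = 50 ± 2.0532 = (47.9468, 52.0532)

Rounded to 2 decimal places:

(47.95, 52.05)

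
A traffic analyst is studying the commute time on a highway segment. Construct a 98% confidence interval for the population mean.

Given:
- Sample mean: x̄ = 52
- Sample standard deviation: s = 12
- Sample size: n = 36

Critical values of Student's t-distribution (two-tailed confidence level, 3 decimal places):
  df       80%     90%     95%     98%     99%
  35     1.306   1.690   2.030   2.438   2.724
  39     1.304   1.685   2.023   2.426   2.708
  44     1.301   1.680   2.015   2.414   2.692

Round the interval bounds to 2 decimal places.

The population standard deviation σ is unknown (only the sample standard deviation s is given), so use a t-interval with df = n - 1 = 36 - 1 = 35.

For 98% confidence with df = 35, t* = 2.438 (from t-table)

Standard error: SE = s/√n = 12/√36 = 2.000000

Margin of error: E = t* × SE = 2.438 × 2.000000 = 4.8760

T-interval: x̄ ± E = 52 ± 4.8760 = (47.1240, 56.8760)

Rounded to 2 decimal places:

(47.12, 56.88)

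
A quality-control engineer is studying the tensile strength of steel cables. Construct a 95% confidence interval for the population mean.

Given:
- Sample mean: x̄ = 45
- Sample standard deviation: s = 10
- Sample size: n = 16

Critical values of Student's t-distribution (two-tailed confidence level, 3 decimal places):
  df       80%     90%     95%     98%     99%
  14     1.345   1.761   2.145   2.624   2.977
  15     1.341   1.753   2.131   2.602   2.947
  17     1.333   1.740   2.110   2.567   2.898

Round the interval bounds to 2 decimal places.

The population standard deviation σ is unknown (only the sample standard deviation s is given), so use a t-interval with df = n - 1 = 16 - 1 = 15.

For 95% confidence with df = 15, t* = 2.131 (from t-table)

Standard error: SE = s/√n = 10/√16 = 2.500000

Margin of error: E = t* × SE = 2.131 × 2.500000 = 5.3275

T-interval: x̄ ± E = 45 ± 5.3275 = (39.6725, 50.3275)

Rounded to 2 decimal places:

(39.67, 50.33)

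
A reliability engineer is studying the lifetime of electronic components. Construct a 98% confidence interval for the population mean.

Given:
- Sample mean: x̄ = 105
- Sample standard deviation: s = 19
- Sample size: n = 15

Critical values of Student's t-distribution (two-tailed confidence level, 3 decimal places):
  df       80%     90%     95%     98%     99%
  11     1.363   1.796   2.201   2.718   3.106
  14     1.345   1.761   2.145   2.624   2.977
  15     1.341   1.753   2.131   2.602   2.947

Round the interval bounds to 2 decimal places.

The population standard deviation σ is unknown (only the sample standard deviation s is given), so use a t-interval with df = n - 1 = 15 - 1 = 14.

For 98% confidence with df = 14, t* = 2.624 (from t-table)

Standard error: SE = s/√n = 19/√15 = 4.905779

Margin of error: E = t* × SE = 2.624 × 4.905779 = 12.8728

T-interval: x̄ ± E = 105 ± 12.8728 = (92.1272, 117.8728)

Rounded to 2 decimal places:

(92.13, 117.87)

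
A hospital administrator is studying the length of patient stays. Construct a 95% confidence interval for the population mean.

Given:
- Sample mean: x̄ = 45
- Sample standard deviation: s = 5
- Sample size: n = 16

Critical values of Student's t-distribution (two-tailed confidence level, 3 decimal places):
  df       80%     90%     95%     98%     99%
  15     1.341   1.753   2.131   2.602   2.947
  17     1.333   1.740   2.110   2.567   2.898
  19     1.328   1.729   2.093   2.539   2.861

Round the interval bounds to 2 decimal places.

The population standard deviation σ is unknown (only the sample standard deviation s is given), so use a t-interval with df = n - 1 = 16 - 1 = 15.

For 95% confidence with df = 15, t* = 2.131 (from t-table)

Standard error: SE = s/√n = 5/√16 = 1.250000

Margin of error: E = t* × SE = 2.131 × 1.250000 = 2.6637

T-interval: x̄ ± E = 45 ± 2.6637 = (42.3362, 47.6638)

Rounded to 2 decimal places:

(42.34, 47.66)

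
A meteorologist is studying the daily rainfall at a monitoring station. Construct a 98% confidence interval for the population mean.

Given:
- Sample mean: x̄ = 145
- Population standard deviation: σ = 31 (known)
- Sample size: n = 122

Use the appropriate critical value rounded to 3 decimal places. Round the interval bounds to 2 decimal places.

The population standard deviation σ is known, so use a z-interval (standard normal critical value).

For 98% confidence, z* = 2.326 (from standard normal table)

Standard error: SE = σ/√n = 31/√122 = 2.806608

Margin of error: E = z* × SE = 2.326 × 2.806608 = 6.5282

Z-interval: x̄ ± E = 145 ± 6.5282 = (138.4718, 151.5282)

Rounded to 2 decimal places:

(138.47, 151.53)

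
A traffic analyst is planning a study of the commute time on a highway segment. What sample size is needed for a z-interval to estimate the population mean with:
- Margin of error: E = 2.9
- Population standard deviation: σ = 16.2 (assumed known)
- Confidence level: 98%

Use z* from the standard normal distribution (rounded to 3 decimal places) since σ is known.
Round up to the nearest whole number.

Using z* since population σ is known (z-interval formula).

For 98% confidence, z* = 2.326 (from standard normal table)

Sample size formula for z-interval: n = (z*σ/E)²

n = (2.326 × 16.2 / 2.9)²
  = (12.993517)²
  = 168.8315

Round up to the nearest whole number: n = 169

169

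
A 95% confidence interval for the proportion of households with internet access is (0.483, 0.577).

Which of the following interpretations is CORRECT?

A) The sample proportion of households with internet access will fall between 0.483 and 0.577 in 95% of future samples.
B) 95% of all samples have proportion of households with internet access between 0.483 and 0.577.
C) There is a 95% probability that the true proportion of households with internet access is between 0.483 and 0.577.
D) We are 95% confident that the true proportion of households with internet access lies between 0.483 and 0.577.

A confidence interval represents our confidence in the procedure, not a probability statement about the parameter.

Key concept: If we repeated this sampling process many times and computed a 95% CI each time, about 95% of those intervals would contain the true population parameter.

For this specific interval (0.483, 0.577):
- Midpoint (point estimate): 0.53
- Margin of error: 0.047

The correct interpretation is the one stating confidence that the true parameter lies in the interval — option D.

D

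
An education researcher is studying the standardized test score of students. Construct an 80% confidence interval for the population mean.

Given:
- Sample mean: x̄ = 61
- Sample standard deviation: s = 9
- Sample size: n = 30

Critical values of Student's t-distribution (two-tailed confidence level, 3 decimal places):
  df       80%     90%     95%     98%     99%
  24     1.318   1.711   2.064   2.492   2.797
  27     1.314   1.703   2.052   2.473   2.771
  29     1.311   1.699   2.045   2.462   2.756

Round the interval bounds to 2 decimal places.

The population standard deviation σ is unknown (only the sample standard deviation s is given), so use a t-interval with df = n - 1 = 30 - 1 = 29.

For 80% confidence with df = 29, t* = 1.311 (from t-table)

Standard error: SE = s/√n = 9/√30 = 1.643168

Margin of error: E = t* × SE = 1.311 × 1.643168 = 2.1542

T-interval: x̄ ± E = 61 ± 2.1542 = (58.8458, 63.1542)

Rounded to 2 decimal places:

(58.85, 63.15)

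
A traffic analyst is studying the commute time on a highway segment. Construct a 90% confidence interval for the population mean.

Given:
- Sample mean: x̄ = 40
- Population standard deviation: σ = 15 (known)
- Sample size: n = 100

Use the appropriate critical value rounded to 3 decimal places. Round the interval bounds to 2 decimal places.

The population standard deviation σ is known, so use a z-interval (standard normal critical value).

For 90% confidence, z* = 1.645 (from standard normal table)

Standard error: SE = σ/√n = 15/√100 = 1.500000

Margin of error: E = z* × SE = 1.645 × 1.500000 = 2.4675

Z-interval: x̄ ± E = 40 ± 2.4675 = (37.5325, 42.4675)

Rounded to 2 decimal places:

(37.53, 42.47)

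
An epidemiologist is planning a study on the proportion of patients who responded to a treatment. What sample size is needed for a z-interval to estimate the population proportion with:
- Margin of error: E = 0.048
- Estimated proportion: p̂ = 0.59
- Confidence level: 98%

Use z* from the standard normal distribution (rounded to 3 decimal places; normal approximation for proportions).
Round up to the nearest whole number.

Using z* for proportion z-interval (normal approximation).

For 98% confidence, z* = 2.326 (from standard normal table)

Sample size formula for proportion z-interval: n = z*²p̂(1-p̂)/E²

n = 2.326² × 0.59 × 0.41 / 0.048²
  = 5.410276 × 0.2419 / 0.002304
  = 568.0320

Round up to the nearest whole number: n = 569

569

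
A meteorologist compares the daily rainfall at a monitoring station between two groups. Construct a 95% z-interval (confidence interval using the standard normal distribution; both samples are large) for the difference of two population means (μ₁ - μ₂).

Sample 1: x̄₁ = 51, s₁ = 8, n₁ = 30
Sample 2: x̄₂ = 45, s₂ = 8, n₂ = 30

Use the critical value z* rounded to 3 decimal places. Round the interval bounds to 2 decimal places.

Both samples are large (n₁ = 30 ≥ 30, n₂ = 30 ≥ 30), so a z-interval for the difference of means applies.

Point estimate: x̄₁ - x̄₂ = 51 - 45 = 6

Standard error: SE = √(s₁²/n₁ + s₂²/n₂)
= √(8²/30 + 8²/30)
= √(2.133333 + 2.133333)
= 2.065591

For 95% confidence, z* = 1.96 (from standard normal table)
Margin of error: E = z* × SE = 1.96 × 2.065591 = 4.0486

Z-interval: (x̄₁ - x̄₂) ± E = 6 ± 4.0486 = (1.9514, 10.0486)

Rounded to 2 decimal places:

(1.95, 10.05)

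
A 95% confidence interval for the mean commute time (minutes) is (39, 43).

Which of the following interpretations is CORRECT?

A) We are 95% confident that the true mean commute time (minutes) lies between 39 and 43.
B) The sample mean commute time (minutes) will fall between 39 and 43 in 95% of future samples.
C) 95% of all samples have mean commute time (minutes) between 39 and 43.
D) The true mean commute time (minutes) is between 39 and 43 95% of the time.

A confidence interval represents our confidence in the procedure, not a probability statement about the parameter.

Key concept: If we repeated this sampling process many times and computed a 95% CI each time, about 95% of those intervals would contain the true population parameter.

For this specific interval (39, 43):
- Midpoint (point estimate): 41
- Margin of error: 2

The correct interpretation is the one stating confidence that the true parameter lies in the interval — option A.

A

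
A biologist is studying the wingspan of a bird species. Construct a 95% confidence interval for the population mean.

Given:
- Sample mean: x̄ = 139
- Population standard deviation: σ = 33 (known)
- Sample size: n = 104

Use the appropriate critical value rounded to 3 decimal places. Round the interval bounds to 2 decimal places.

The population standard deviation σ is known, so use a z-interval (standard normal critical value).

For 95% confidence, z* = 1.96 (from standard normal table)

Standard error: SE = σ/√n = 33/√104 = 3.235916

Margin of error: E = z* × SE = 1.96 × 3.235916 = 6.3424

Z-interval: x̄ ± E = 139 ± 6.3424 = (132.6576, 145.3424)

Rounded to 2 decimal places:

(132.66, 145.34)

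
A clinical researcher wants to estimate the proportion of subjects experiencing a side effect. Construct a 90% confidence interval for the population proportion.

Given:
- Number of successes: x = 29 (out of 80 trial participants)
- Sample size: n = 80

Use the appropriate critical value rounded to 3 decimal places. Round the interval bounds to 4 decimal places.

Sample proportion: p̂ = 29/80 = 0.362500

Check conditions for normal approximation:
  np̂ = 29 ≥ 10 ✓
  n(1-p̂) = 51 ≥ 10 ✓

The sample is large enough, so use a z-interval (normal approximation) for the proportion.

For 90% confidence, z* = 1.645 (from standard normal table)

Standard error: SE = √(p̂(1-p̂)/n) = √(0.362500×0.637500/80) = 0.05374637

Margin of error: E = z* × SE = 1.645 × 0.05374637 = 0.088413

Z-interval: p̂ ± E = 0.362500 ± 0.088413 = (0.274087, 0.450913)

Rounded to 4 decimal places:

(0.2741, 0.4509)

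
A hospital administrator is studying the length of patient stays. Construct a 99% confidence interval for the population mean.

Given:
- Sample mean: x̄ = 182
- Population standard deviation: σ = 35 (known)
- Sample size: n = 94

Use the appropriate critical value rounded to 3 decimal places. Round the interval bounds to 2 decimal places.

The population standard deviation σ is known, so use a z-interval (standard normal critical value).

For 99% confidence, z* = 2.576 (from standard normal table)

Standard error: SE = σ/√n = 35/√94 = 3.609974

Margin of error: E = z* × SE = 2.576 × 3.609974 = 9.2993

Z-interval: x̄ ± E = 182 ± 9.2993 = (172.7007, 191.2993)

Rounded to 2 decimal places:

(172.70, 191.30)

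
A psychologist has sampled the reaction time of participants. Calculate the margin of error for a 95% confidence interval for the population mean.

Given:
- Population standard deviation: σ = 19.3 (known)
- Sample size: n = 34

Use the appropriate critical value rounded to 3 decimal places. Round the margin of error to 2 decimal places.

The population standard deviation σ is known, so use the z-interval margin of error formula.

For 95% confidence, z* = 1.96 (from standard normal table)

Margin of error formula for z-interval: E = z* × σ/√n

E = 1.96 × 19.3/√34
  = 1.96 × 3.309923
  = 6.4874

Rounded to 2 decimal places:

6.49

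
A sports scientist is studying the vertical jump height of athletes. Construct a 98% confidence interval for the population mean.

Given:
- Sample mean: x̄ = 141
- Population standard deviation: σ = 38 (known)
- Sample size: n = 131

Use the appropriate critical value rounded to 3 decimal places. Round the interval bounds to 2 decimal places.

The population standard deviation σ is known, so use a z-interval (standard normal critical value).

For 98% confidence, z* = 2.326 (from standard normal table)

Standard error: SE = σ/√n = 38/√131 = 3.320075

Margin of error: E = z* × SE = 2.326 × 3.320075 = 7.7225

Z-interval: x̄ ± E = 141 ± 7.7225 = (133.2775, 148.7225)

Rounded to 2 decimal places:

(133.28, 148.72)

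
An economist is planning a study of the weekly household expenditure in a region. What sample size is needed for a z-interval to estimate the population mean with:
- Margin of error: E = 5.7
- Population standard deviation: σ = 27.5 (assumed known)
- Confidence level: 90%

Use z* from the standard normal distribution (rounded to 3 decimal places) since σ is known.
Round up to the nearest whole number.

Using z* since population σ is known (z-interval formula).

For 90% confidence, z* = 1.645 (from standard normal table)

Sample size formula for z-interval: n = (z*σ/E)²

n = (1.645 × 27.5 / 5.7)²
  = (7.936404)²
  = 62.9865

Round up to the nearest whole number: n = 63

63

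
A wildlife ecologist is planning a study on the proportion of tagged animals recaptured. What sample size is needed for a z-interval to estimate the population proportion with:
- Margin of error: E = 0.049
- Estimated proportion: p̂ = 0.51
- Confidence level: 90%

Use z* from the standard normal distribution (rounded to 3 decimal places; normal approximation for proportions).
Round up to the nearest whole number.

Using z* for proportion z-interval (normal approximation).

For 90% confidence, z* = 1.645 (from standard normal table)

Sample size formula for proportion z-interval: n = z*²p̂(1-p̂)/E²

n = 1.645² × 0.51 × 0.49 / 0.049²
  = 2.706025 × 0.2499 / 0.002401
  = 281.6475

Round up to the nearest whole number: n = 282

282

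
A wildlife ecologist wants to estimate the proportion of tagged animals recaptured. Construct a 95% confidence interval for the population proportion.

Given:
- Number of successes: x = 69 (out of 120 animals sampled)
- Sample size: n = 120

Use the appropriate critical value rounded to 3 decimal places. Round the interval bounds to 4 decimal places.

Sample proportion: p̂ = 69/120 = 0.575000

Check conditions for normal approximation:
  np̂ = 69 ≥ 10 ✓
  n(1-p̂) = 51 ≥ 10 ✓

The sample is large enough, so use a z-interval (normal approximation) for the proportion.

For 95% confidence, z* = 1.96 (from standard normal table)

Standard error: SE = √(p̂(1-p̂)/n) = √(0.575000×0.425000/120) = 0.04512714

Margin of error: E = z* × SE = 1.96 × 0.04512714 = 0.088449

Z-interval: p̂ ± E = 0.575000 ± 0.088449 = (0.486551, 0.663449)

Rounded to 4 decimal places:

(0.4866, 0.6634)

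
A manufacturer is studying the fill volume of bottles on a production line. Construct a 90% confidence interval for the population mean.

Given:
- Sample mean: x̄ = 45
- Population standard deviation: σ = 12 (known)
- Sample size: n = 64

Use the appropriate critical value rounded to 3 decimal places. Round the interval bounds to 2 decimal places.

The population standard deviation σ is known, so use a z-interval (standard normal critical value).

For 90% confidence, z* = 1.645 (from standard normal table)

Standard error: SE = σ/√n = 12/√64 = 1.500000

Margin of error: E = z* × SE = 1.645 × 1.500000 = 2.4675

Z-interval: x̄ ± E = 45 ± 2.4675 = (42.5325, 47.4675)

Rounded to 2 decimal places:

(42.53, 47.47)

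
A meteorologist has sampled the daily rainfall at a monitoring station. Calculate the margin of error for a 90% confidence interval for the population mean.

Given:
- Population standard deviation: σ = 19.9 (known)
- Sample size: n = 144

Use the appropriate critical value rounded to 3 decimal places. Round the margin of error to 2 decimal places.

The population standard deviation σ is known, so use the z-interval margin of error formula.

For 90% confidence, z* = 1.645 (from standard normal table)

Margin of error formula for z-interval: E = z* × σ/√n

E = 1.645 × 19.9/√144
  = 1.645 × 1.658333
  = 2.7280

Rounded to 2 decimal places:

2.73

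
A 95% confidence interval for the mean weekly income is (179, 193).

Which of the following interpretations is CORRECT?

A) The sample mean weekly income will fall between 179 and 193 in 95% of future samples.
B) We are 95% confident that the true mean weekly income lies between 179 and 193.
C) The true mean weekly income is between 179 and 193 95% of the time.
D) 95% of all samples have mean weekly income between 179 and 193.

A confidence interval represents our confidence in the procedure, not a probability statement about the parameter.

Key concept: If we repeated this sampling process many times and computed a 95% CI each time, about 95% of those intervals would contain the true population parameter.

For this specific interval (179, 193):
- Midpoint (point estimate): 186
- Margin of error: 7

The correct interpretation is the one stating confidence that the true parameter lies in the interval — option B.

B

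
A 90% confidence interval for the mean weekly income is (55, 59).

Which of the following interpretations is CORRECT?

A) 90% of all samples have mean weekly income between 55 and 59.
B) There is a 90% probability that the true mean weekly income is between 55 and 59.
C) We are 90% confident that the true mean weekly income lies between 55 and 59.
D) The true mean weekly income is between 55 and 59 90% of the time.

A confidence interval represents our confidence in the procedure, not a probability statement about the parameter.

Key concept: If we repeated this sampling process many times and computed a 90% CI each time, about 90% of those intervals would contain the true population parameter.

For this specific interval (55, 59):
- Midpoint (point estimate): 57
- Margin of error: 2

The correct interpretation is the one stating confidence that the true parameter lies in the interval — option C.

C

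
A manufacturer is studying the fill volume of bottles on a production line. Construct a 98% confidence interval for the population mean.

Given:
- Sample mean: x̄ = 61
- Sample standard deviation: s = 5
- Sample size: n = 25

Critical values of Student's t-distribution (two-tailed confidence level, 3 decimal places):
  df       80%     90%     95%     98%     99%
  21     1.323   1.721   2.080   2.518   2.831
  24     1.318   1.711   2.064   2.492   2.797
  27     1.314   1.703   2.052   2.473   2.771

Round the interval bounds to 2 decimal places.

The population standard deviation σ is unknown (only the sample standard deviation s is given), so use a t-interval with df = n - 1 = 25 - 1 = 24.

For 98% confidence with df = 24, t* = 2.492 (from t-table)

Standard error: SE = s/√n = 5/√25 = 1.000000

Margin of error: E = t* × SE = 2.492 × 1.000000 = 2.4920

T-interval: x̄ ± E = 61 ± 2.4920 = (58.5080, 63.4920)

Rounded to 2 decimal places:

(58.51, 63.49)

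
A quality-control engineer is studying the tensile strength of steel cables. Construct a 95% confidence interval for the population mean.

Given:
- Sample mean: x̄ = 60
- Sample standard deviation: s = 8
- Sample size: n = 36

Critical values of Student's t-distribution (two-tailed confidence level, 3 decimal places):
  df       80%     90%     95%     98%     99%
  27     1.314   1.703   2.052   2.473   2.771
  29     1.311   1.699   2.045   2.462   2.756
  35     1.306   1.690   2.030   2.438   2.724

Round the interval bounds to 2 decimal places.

The population standard deviation σ is unknown (only the sample standard deviation s is given), so use a t-interval with df = n - 1 = 36 - 1 = 35.

For 95% confidence with df = 35, t* = 2.030 (from t-table)

Standard error: SE = s/√n = 8/√36 = 1.333333

Margin of error: E = t* × SE = 2.030 × 1.333333 = 2.7067

T-interval: x̄ ± E = 60 ± 2.7067 = (57.2933, 62.7067)

Rounded to 2 decimal places:

(57.29, 62.71)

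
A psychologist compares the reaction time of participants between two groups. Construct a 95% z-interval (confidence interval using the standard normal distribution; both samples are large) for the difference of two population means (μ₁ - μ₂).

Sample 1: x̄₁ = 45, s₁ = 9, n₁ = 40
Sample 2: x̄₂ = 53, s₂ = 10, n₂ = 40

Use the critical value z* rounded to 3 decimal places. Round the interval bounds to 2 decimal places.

Both samples are large (n₁ = 40 ≥ 30, n₂ = 40 ≥ 30), so a z-interval for the difference of means applies.

Point estimate: x̄₁ - x̄₂ = 45 - 53 = -8

Standard error: SE = √(s₁²/n₁ + s₂²/n₂)
= √(9²/40 + 10²/40)
= √(2.025000 + 2.500000)
= 2.127205

For 95% confidence, z* = 1.96 (from standard normal table)
Margin of error: E = z* × SE = 1.96 × 2.127205 = 4.1693

Z-interval: (x̄₁ - x̄₂) ± E = -8 ± 4.1693 = (-12.1693, -3.8307)

Rounded to 2 decimal places:

(-12.17, -3.83)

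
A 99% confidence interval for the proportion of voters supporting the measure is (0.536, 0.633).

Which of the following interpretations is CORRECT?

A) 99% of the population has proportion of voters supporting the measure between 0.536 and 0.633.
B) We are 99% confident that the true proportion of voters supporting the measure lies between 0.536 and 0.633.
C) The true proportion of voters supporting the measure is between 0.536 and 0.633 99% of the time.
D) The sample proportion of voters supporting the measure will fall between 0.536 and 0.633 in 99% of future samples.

A confidence interval represents our confidence in the procedure, not a probability statement about the parameter.

Key concept: If we repeated this sampling process many times and computed a 99% CI each time, about 99% of those intervals would contain the true population parameter.

For this specific interval (0.536, 0.633):
- Midpoint (point estimate): 0.5845
- Margin of error: 0.0485

The correct interpretation is the one stating confidence that the true parameter lies in the interval — option B.

B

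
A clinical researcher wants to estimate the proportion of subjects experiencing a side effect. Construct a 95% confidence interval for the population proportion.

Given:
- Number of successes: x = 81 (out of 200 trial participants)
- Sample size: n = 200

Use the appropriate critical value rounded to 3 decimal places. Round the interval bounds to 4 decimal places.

Sample proportion: p̂ = 81/200 = 0.405000

Check conditions for normal approximation:
  np̂ = 81 ≥ 10 ✓
  n(1-p̂) = 119 ≥ 10 ✓

The sample is large enough, so use a z-interval (normal approximation) for the proportion.

For 95% confidence, z* = 1.96 (from standard normal table)

Standard error: SE = √(p̂(1-p̂)/n) = √(0.405000×0.595000/200) = 0.03471131

Margin of error: E = z* × SE = 1.96 × 0.03471131 = 0.068034

Z-interval: p̂ ± E = 0.405000 ± 0.068034 = (0.336966, 0.473034)

Rounded to 4 decimal places:

(0.3370, 0.4730)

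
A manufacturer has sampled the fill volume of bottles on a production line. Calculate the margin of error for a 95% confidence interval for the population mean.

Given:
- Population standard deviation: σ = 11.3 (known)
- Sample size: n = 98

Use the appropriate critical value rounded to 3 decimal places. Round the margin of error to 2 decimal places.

The population standard deviation σ is known, so use the z-interval margin of error formula.

For 95% confidence, z* = 1.96 (from standard normal table)

Margin of error formula for z-interval: E = z* × σ/√n

E = 1.96 × 11.3/√98
  = 1.96 × 1.141472
  = 2.2373

Rounded to 2 decimal places:

2.24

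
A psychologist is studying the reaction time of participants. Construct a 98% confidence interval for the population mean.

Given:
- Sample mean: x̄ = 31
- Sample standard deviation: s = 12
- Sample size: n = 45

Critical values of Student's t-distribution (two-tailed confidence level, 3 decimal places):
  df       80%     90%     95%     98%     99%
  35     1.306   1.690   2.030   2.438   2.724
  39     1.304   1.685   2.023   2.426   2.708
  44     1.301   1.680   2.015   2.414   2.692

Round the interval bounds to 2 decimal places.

The population standard deviation σ is unknown (only the sample standard deviation s is given), so use a t-interval with df = n - 1 = 45 - 1 = 44.

For 98% confidence with df = 44, t* = 2.414 (from t-table)

Standard error: SE = s/√n = 12/√45 = 1.788854

Margin of error: E = t* × SE = 2.414 × 1.788854 = 4.3183

T-interval: x̄ ± E = 31 ± 4.3183 = (26.6817, 35.3183)

Rounded to 2 decimal places:

(26.68, 35.32)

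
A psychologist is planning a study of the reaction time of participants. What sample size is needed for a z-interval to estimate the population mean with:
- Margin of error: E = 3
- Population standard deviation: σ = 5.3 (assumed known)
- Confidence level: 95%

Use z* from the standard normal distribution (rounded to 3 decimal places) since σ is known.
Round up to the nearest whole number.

Using z* since population σ is known (z-interval formula).

For 95% confidence, z* = 1.96 (from standard normal table)

Sample size formula for z-interval: n = (z*σ/E)²

n = (1.96 × 5.3 / 3)²
  = (3.462667)²
  = 11.9901

Round up to the nearest whole number: n = 12

12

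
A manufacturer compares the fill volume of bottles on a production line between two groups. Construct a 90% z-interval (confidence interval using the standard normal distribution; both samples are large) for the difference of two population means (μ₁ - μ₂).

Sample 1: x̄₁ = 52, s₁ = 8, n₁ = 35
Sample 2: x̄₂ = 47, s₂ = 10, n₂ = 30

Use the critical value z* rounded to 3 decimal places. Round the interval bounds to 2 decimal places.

Both samples are large (n₁ = 35 ≥ 30, n₂ = 30 ≥ 30), so a z-interval for the difference of means applies.

Point estimate: x̄₁ - x̄₂ = 52 - 47 = 5

Standard error: SE = √(s₁²/n₁ + s₂²/n₂)
= √(8²/35 + 10²/30)
= √(1.828571 + 3.333333)
= 2.271983

For 90% confidence, z* = 1.645 (from standard normal table)
Margin of error: E = z* × SE = 1.645 × 2.271983 = 3.7374

Z-interval: (x̄₁ - x̄₂) ± E = 5 ± 3.7374 = (1.2626, 8.7374)

Rounded to 2 decimal places:

(1.26, 8.74)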